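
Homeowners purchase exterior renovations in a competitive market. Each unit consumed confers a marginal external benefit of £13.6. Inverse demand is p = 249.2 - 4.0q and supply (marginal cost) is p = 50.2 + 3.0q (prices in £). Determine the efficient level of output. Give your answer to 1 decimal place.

q* = 30.4

Social marginal benefit = demand + MEB = 262.8 - 4.0q.
Set SMB = MC: 262.8 - 4.0q = 50.2 + 3.0q → q* = 30.3714.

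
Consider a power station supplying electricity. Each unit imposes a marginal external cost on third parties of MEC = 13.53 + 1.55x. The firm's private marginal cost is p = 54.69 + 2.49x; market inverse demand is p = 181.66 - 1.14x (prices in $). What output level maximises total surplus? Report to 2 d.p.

Social marginal cost = private MC + MEC = 68.22 + 4.04x.
Set SMC = demand: 68.22 + 4.04x = 181.66 - 1.14x → x* = 21.8996.

x* = 21.90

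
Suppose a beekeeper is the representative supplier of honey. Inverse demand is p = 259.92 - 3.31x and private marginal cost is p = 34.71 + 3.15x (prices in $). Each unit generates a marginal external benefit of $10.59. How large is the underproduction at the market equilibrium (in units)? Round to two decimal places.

Market equilibrium (private): 34.71 + 3.15x = 259.92 - 3.31x → x_m = 34.8622.
Social marginal cost = private MC − MEB = 24.12 + 3.15x.
Set SMC = demand: 24.12 + 3.15x = 259.92 - 3.31x → x* = 36.5015.
Gap = |34.8622 − 36.5015| = 1.6393.

1.64 units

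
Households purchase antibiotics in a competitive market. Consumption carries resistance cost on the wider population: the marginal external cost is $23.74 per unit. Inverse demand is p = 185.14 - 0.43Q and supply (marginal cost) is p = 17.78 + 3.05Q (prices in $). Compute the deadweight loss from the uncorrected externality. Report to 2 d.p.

DWL = $80.98

Market equilibrium (private): 17.78 + 3.05Q = 185.14 - 0.43Q → Q_m = 48.0920.
Social marginal benefit = demand − MEC = 161.40 - 0.43Q.
Set SMB = MC: 161.40 - 0.43Q = 17.78 + 3.05Q → Q* = 41.2701.
The welfare-loss triangle has base |Q_m − Q*| and height MEC(Q_m) (the vertical gap between SMB and MC is zero at Q* and MEC at Q_m).
DWL = ½ × 6.8219 × 23.7400 = 80.9760.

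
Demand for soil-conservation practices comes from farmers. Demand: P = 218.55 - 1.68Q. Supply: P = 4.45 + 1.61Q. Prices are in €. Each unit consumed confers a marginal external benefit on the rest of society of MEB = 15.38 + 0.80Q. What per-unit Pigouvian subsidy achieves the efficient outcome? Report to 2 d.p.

subsidy = €89.11 per unit

Social marginal benefit = demand + MEB = 233.93 - 0.88Q.
Set SMB = MC: 233.93 - 0.88Q = 4.45 + 1.61Q → Q* = 92.1606.
The Pigouvian subsidy equals MEB at Q*: 15.38 + 0.80×92.1606 = 89.1085.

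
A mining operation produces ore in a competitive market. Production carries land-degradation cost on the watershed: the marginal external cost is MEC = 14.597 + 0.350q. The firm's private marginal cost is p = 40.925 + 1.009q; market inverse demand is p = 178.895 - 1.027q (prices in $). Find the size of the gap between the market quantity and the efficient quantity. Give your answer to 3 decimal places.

Market equilibrium (private): 40.925 + 1.009q = 178.895 - 1.027q → q_m = 67.7652.
Social marginal cost = private MC + MEC = 55.522 + 1.359q.
Set SMC = demand: 55.522 + 1.359q = 178.895 - 1.027q → q* = 51.7070.
Gap = |67.7652 − 51.7070| = 16.0582.

16.058 units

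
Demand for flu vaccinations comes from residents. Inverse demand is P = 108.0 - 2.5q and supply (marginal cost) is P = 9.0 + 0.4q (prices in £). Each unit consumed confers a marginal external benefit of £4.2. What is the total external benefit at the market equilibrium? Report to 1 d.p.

£143.4

Market equilibrium (private): 9.0 + 0.4q = 108.0 - 2.5q → q_m = 34.1379.
Total external benefit = MEB × q_m = 4.2 × 34.1379 = 143.3792.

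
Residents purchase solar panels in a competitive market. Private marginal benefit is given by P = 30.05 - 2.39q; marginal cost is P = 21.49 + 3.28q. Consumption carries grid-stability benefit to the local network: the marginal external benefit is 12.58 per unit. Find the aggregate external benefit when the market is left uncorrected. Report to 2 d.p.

Market equilibrium (private): 21.49 + 3.28q = 30.05 - 2.39q → q_m = 1.5097.
Total external benefit = MEB × q_m = 12.58 × 1.5097 = 18.9920.

18.99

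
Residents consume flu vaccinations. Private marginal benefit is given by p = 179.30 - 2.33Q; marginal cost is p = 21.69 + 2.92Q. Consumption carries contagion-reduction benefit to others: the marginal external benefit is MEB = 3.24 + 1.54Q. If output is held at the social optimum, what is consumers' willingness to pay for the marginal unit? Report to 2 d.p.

P = 78.28

Social marginal benefit = demand + MEB = 182.54 - 0.79Q.
Set SMB = MC: 182.54 - 0.79Q = 21.69 + 2.92Q → Q* = 43.3558.
Consumer price on the demand curve at Q*: 179.30 − 2.33×43.3558 = 78.2810.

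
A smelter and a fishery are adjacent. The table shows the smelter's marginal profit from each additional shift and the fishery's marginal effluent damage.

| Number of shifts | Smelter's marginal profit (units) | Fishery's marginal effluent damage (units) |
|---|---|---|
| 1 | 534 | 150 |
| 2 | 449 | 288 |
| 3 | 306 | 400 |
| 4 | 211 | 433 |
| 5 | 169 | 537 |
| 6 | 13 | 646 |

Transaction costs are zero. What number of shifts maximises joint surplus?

Bargaining reaches the level where marginal profit last exceeds marginal effluent damage.
That holds through level 2 (449 ≥ 288) but not at 3 (306 < 400).

2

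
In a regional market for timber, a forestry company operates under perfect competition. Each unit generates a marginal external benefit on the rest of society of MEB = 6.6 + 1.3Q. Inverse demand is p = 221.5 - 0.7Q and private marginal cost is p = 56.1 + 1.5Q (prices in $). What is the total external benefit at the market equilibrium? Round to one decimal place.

Market equilibrium (private): 56.1 + 1.5Q = 221.5 - 0.7Q → Q_m = 75.1818.
Total external benefit = ∫₀^{Q_m} (6.6 + 1.3Q) dQ = 6.6×75.1818 + ½×1.3×75.1818² = 4170.1969.

$4170.2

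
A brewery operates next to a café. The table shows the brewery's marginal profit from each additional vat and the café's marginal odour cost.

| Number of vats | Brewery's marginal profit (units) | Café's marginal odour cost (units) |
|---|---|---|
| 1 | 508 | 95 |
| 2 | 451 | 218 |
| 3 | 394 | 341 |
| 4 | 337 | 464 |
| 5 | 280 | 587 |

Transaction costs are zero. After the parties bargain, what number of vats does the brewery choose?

3

Bargaining reaches the level where marginal profit last exceeds marginal odour cost.
That holds through level 3 (394 ≥ 341) but not at 4 (337 < 464).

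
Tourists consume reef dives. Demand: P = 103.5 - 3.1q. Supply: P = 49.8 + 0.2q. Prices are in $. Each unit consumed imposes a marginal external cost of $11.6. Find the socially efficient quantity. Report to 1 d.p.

q* = 12.8

Social marginal benefit = demand − MEC = 91.9 - 3.1q.
Set SMB = MC: 91.9 - 3.1q = 49.8 + 0.2q → q* = 12.7576.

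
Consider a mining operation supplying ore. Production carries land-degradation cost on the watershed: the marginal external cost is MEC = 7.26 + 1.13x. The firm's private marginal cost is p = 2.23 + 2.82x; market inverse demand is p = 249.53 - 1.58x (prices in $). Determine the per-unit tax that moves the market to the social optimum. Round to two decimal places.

Social marginal cost = private MC + MEC = 9.49 + 3.95x.
Set SMC = demand: 9.49 + 3.95x = 249.53 - 1.58x → x* = 43.4069.
The Pigouvian tax equals MEC at x*: 7.26 + 1.13×43.4069 = 56.3098.

tax = $56.31 per unit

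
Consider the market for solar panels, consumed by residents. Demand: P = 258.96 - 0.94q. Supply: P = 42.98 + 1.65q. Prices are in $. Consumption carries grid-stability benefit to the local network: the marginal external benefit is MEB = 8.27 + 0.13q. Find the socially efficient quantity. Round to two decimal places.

q* = 91.16

Social marginal benefit = demand + MEB = 267.23 - 0.81q.
Set SMB = MC: 267.23 - 0.81q = 42.98 + 1.65q → q* = 91.1585.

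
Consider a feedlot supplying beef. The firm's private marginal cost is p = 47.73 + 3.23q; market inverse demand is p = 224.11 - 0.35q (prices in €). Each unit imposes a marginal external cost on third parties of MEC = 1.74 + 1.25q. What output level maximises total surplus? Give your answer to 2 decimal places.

Social marginal cost = private MC + MEC = 49.47 + 4.48q.
Set SMC = demand: 49.47 + 4.48q = 224.11 - 0.35q → q* = 36.1573.

q* = 36.16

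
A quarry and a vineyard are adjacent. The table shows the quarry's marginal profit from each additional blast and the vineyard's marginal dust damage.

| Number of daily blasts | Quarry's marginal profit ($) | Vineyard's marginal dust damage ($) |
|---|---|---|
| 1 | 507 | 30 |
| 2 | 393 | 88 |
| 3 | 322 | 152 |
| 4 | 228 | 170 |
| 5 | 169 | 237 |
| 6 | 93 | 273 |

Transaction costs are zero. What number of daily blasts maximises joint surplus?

Bargaining reaches the level where marginal profit last exceeds marginal dust damage.
That holds through level 4 (228 ≥ 170) but not at 5 (169 < 237).

4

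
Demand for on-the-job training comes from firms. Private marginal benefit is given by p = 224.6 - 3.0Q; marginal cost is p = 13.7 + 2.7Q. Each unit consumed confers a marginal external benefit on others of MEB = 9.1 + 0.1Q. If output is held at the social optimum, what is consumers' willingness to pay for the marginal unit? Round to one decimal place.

P = 106.7

Social marginal benefit = demand + MEB = 233.7 - 2.9Q.
Set SMB = MC: 233.7 - 2.9Q = 13.7 + 2.7Q → Q* = 39.2857.
Consumer price on the demand curve at Q*: 224.6 − 3.0×39.2857 = 106.7429.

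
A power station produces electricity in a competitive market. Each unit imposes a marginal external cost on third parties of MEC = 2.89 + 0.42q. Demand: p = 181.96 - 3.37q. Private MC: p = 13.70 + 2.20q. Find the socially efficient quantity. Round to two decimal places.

Social marginal cost = private MC + MEC = 16.59 + 2.62q.
Set SMC = demand: 16.59 + 2.62q = 181.96 - 3.37q → q* = 27.6077.

q* = 27.61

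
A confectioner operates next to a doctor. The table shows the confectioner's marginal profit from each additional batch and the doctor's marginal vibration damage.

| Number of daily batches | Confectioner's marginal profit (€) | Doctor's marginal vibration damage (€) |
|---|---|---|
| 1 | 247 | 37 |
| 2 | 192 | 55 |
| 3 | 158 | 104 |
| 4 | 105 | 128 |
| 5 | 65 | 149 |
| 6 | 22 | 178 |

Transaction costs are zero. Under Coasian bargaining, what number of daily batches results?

Bargaining reaches the level where marginal profit last exceeds marginal vibration damage.
That holds through level 3 (158 ≥ 104) but not at 4 (105 < 128).

3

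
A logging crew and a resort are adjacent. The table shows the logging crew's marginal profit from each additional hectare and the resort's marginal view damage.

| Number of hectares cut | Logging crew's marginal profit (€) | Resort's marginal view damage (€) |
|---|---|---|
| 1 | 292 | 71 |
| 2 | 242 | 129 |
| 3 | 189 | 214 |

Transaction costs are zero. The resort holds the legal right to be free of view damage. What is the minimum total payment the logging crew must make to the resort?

€200

Efficient level: marginal profit ≥ marginal view damage through level 2, so k* = 2.
With the resort holding the right, the logging crew must at least compensate total damage at k*: 71 + 129 = 200.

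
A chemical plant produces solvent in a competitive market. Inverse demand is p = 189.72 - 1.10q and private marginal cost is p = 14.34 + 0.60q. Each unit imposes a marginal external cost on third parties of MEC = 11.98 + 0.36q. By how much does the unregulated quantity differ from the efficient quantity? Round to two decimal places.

Market equilibrium (private): 14.34 + 0.60q = 189.72 - 1.10q → q_m = 103.1647.
Social marginal cost = private MC + MEC = 26.32 + 0.96q.
Set SMC = demand: 26.32 + 0.96q = 189.72 - 1.10q → q* = 79.3204.
Gap = |103.1647 − 79.3204| = 23.8443.

23.84 units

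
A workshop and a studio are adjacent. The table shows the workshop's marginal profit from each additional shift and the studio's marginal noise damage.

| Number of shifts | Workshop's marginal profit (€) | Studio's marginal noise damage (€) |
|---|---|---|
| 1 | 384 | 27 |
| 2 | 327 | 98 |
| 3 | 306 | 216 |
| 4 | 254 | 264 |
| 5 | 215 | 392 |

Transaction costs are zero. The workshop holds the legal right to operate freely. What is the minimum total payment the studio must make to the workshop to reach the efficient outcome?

€469

Left alone the workshop would choose level 5 (marginal profit stays positive).
Efficient level: k* = 3 (marginal profit ≥ marginal noise damage through 3).
The studio must at least cover the workshop's forgone profit from cutting 5→3: 254 + 215 = 469.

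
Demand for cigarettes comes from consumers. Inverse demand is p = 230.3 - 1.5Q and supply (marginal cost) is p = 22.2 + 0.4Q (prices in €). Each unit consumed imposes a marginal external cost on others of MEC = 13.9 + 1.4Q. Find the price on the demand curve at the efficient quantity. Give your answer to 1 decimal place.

P = €142.0

Social marginal benefit = demand − MEC = 216.4 - 2.9Q.
Set SMB = MC: 216.4 - 2.9Q = 22.2 + 0.4Q → Q* = 58.8485.
Consumer price on the demand curve at Q*: 230.3 − 1.5×58.8485 = 142.0273.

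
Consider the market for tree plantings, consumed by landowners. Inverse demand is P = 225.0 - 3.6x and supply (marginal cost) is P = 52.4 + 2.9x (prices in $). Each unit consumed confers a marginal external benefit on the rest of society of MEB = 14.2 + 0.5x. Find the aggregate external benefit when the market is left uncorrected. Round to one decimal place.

Market equilibrium (private): 52.4 + 2.9x = 225.0 - 3.6x → x_m = 26.5538.
Total external benefit = ∫₀^{x_m} (14.2 + 0.5x) dx = 14.2×26.5538 + ½×0.5×26.5538² = 553.3400.

$553.3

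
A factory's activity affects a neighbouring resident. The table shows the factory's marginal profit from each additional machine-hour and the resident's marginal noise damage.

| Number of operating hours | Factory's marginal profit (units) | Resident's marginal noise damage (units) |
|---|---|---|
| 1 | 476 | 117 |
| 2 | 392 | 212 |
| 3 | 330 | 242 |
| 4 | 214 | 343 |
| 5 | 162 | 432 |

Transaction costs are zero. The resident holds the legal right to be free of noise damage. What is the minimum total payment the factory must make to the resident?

Efficient level: marginal profit ≥ marginal noise damage through level 3, so k* = 3.
With the resident holding the right, the factory must at least compensate total damage at k*: 117 + 212 + 242 = 571.

571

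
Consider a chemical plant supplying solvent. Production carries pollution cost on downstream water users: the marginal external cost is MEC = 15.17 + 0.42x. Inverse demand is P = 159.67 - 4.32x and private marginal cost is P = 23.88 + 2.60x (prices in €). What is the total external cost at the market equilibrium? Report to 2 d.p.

€378.54

Market equilibrium (private): 23.88 + 2.60x = 159.67 - 4.32x → x_m = 19.6228.
Total external cost = ∫₀^{x_m} (15.17 + 0.42x) dx = 15.17×19.6228 + ½×0.42×19.6228² = 378.5393.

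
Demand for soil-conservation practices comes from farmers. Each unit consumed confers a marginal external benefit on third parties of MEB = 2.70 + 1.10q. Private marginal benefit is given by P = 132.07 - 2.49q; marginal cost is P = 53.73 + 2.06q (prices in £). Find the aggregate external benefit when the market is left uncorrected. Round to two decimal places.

Market equilibrium (private): 53.73 + 2.06q = 132.07 - 2.49q → q_m = 17.2176.
Total external benefit = ∫₀^{q_m} (2.70 + 1.10q) dq = 2.70×17.2176 + ½×1.10×17.2176² = 209.5327.

£209.53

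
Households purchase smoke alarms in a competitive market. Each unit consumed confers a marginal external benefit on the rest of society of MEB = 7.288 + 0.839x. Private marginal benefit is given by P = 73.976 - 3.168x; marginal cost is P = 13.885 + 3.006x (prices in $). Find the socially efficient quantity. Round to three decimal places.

Social marginal benefit = demand + MEB = 81.264 - 2.329x.
Set SMB = MC: 81.264 - 2.329x = 13.885 + 3.006x → x* = 12.6296.

x* = 12.630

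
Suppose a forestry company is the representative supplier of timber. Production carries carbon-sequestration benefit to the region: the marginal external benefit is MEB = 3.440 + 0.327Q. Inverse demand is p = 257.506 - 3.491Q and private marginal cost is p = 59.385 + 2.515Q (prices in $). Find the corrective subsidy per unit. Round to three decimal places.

Social marginal cost = private MC − MEB = 55.945 + 2.188Q.
Set SMC = demand: 55.945 + 2.188Q = 257.506 - 3.491Q → Q* = 35.4923.
The Pigouvian subsidy equals MEB at Q*: 3.440 + 0.327×35.4923 = 15.0460.

subsidy = $15.046 per unit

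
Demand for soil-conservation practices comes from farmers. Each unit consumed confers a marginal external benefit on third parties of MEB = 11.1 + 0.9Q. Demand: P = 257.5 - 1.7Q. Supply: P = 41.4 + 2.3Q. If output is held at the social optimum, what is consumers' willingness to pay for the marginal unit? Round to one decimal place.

Social marginal benefit = demand + MEB = 268.6 - 0.8Q.
Set SMB = MC: 268.6 - 0.8Q = 41.4 + 2.3Q → Q* = 73.2903.
Consumer price on the demand curve at Q*: 257.5 − 1.7×73.2903 = 132.9065.

P = 132.9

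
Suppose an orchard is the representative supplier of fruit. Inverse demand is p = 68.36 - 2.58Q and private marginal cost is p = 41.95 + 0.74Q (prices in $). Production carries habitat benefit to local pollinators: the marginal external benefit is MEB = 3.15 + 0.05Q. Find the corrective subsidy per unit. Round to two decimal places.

Social marginal cost = private MC − MEB = 38.80 + 0.69Q.
Set SMC = demand: 38.80 + 0.69Q = 68.36 - 2.58Q → Q* = 9.0398.
The Pigouvian subsidy equals MEB at Q*: 3.15 + 0.05×9.0398 = 3.6020.

subsidy = $3.60 per unit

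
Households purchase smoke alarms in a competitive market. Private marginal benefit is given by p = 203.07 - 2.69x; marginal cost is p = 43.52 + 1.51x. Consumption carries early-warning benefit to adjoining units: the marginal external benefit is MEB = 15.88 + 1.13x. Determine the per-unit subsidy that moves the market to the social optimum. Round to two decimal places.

subsidy = 80.45 per unit

Social marginal benefit = demand + MEB = 218.95 - 1.56x.
Set SMB = MC: 218.95 - 1.56x = 43.52 + 1.51x → x* = 57.1433.
The Pigouvian subsidy equals MEB at x*: 15.88 + 1.13×57.1433 = 80.4519.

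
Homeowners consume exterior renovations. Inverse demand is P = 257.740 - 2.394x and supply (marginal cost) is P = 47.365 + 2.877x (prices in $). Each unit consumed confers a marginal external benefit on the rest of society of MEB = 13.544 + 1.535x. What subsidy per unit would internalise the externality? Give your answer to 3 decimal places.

Social marginal benefit = demand + MEB = 271.284 - 0.859x.
Set SMB = MC: 271.284 - 0.859x = 47.365 + 2.877x → x* = 59.9355.
The Pigouvian subsidy equals MEB at x*: 13.544 + 1.535×59.9355 = 105.5450.

subsidy = $105.545 per unit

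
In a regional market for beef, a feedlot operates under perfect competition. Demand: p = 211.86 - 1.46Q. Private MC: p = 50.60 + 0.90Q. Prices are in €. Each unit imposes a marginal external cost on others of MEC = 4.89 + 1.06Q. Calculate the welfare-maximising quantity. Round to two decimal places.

Social marginal cost = private MC + MEC = 55.49 + 1.96Q.
Set SMC = demand: 55.49 + 1.96Q = 211.86 - 1.46Q → Q* = 45.7222.

Q* = 45.72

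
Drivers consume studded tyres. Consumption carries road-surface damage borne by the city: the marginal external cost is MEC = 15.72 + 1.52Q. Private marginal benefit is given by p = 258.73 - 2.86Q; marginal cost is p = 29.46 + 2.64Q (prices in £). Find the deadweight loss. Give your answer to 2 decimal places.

DWL = £445.44

Market equilibrium (private): 29.46 + 2.64Q = 258.73 - 2.86Q → Q_m = 41.6855.
Social marginal benefit = demand − MEC = 243.01 - 4.38Q.
Set SMB = MC: 243.01 - 4.38Q = 29.46 + 2.64Q → Q* = 30.4202.
Height of the DWL triangle at Q_m is MC(Q_m) − SMB(Q_m) = MEC(Q_m) = 79.0819.
DWL = ½ × 11.2653 × 79.0819 = 445.4407.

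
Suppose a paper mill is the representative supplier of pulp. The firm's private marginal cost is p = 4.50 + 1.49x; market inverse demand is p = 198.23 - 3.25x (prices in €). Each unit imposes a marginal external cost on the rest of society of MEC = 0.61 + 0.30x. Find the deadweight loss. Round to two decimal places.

DWL = €16.44

Market equilibrium (private): 4.50 + 1.49x = 198.23 - 3.25x → x_m = 40.8713.
Social marginal cost = private MC + MEC = 5.11 + 1.79x.
Set SMC = demand: 5.11 + 1.79x = 198.23 - 3.25x → x* = 38.3175.
Height of the DWL triangle at x_m is SMC(x_m) − demand(x_m) = MEC(x_m) = 12.8714.
DWL = ½ × 2.5538 × 12.8714 = 16.4355.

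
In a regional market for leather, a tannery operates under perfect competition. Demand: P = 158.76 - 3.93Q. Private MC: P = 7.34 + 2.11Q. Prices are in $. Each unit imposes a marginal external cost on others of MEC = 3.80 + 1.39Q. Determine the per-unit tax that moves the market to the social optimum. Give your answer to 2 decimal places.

Social marginal cost = private MC + MEC = 11.14 + 3.50Q.
Set SMC = demand: 11.14 + 3.50Q = 158.76 - 3.93Q → Q* = 19.8681.
The Pigouvian tax equals MEC at Q*: 3.80 + 1.39×19.8681 = 31.4167.

tax = $31.42 per unit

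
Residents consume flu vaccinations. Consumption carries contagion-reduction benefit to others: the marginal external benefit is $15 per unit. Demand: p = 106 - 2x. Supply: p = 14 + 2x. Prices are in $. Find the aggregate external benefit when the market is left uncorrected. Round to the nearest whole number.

$345

Market equilibrium (private): 14 + 2x = 106 - 2x → x_m = 23.0000.
Total external benefit = MEB × x_m = 15 × 23.0000 = 345.0000.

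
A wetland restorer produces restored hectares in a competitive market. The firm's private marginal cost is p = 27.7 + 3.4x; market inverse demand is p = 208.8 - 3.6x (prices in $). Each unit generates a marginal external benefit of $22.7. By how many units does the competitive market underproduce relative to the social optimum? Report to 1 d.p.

Market equilibrium (private): 27.7 + 3.4x = 208.8 - 3.6x → x_m = 25.8714.
Social marginal cost = private MC − MEB = 5.0 + 3.4x.
Set SMC = demand: 5.0 + 3.4x = 208.8 - 3.6x → x* = 29.1143.
Gap = |25.8714 − 29.1143| = 3.2429.

3.2 units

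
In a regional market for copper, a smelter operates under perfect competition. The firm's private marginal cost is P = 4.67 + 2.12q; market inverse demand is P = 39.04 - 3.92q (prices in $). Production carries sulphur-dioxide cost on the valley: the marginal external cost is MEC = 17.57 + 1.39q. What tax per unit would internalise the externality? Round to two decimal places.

tax = $20.71 per unit

Social marginal cost = private MC + MEC = 22.24 + 3.51q.
Set SMC = demand: 22.24 + 3.51q = 39.04 - 3.92q → q* = 2.2611.
The Pigouvian tax equals MEC at q*: 17.57 + 1.39×2.2611 = 20.7129.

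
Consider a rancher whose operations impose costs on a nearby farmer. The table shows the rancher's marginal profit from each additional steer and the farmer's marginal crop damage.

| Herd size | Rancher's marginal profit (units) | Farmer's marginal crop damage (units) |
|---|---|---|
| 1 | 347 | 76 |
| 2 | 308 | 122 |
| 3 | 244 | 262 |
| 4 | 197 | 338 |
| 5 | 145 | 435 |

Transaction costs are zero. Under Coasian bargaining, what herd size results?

2

Bargaining reaches the level where marginal profit last exceeds marginal crop damage.
That holds through level 2 (308 ≥ 122) but not at 3 (244 < 262).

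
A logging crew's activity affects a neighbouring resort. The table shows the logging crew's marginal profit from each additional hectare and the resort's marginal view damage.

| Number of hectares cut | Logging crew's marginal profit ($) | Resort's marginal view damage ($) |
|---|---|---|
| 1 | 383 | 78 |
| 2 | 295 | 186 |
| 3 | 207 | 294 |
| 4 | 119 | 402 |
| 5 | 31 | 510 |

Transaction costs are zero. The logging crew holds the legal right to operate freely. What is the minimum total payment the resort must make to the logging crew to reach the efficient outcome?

Left alone the logging crew would choose level 5 (marginal profit stays positive).
Efficient level: k* = 2 (marginal profit ≥ marginal view damage through 2).
The resort must at least cover the logging crew's forgone profit from cutting 5→2: 207 + 119 + 31 = 357.

$357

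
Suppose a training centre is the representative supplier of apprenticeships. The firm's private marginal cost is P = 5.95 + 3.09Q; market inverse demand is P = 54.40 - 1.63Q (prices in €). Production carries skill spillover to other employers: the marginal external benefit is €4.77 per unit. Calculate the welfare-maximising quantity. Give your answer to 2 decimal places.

Social marginal cost = private MC − MEB = 1.18 + 3.09Q.
Set SMC = demand: 1.18 + 3.09Q = 54.40 - 1.63Q → Q* = 11.2754.

Q* = 11.28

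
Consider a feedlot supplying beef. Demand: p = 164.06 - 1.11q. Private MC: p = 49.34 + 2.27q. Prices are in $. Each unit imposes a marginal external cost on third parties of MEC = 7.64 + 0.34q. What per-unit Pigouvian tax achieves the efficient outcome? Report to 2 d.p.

Social marginal cost = private MC + MEC = 56.98 + 2.61q.
Set SMC = demand: 56.98 + 2.61q = 164.06 - 1.11q → q* = 28.7849.
The Pigouvian tax equals MEC at q*: 7.64 + 0.34×28.7849 = 17.4269.

tax = $17.43 per unit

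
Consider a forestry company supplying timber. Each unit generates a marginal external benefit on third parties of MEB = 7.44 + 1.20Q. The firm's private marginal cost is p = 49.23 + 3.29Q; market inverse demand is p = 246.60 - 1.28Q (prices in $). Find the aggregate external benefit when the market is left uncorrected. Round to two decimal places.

Market equilibrium (private): 49.23 + 3.29Q = 246.60 - 1.28Q → Q_m = 43.1882.
Total external benefit = ∫₀^{Q_m} (7.44 + 1.20Q) dQ = 7.44×43.1882 + ½×1.20×43.1882² = 1440.4526.

$1440.45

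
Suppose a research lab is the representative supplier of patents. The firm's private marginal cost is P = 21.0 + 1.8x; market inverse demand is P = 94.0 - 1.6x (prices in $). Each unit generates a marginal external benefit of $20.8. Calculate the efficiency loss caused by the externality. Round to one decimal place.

DWL = $63.6

Market equilibrium (private): 21.0 + 1.8x = 94.0 - 1.6x → x_m = 21.4706.
Social marginal cost = private MC − MEB = 0.2 + 1.8x.
Set SMC = demand: 0.2 + 1.8x = 94.0 - 1.6x → x* = 27.5882.
The welfare-loss triangle has base |x_m − x*| and height MEB(x_m) (the vertical gap between SMC and demand is zero at x* and MEB at x_m).
DWL = ½ × 6.1176 × 20.8000 = 63.6230.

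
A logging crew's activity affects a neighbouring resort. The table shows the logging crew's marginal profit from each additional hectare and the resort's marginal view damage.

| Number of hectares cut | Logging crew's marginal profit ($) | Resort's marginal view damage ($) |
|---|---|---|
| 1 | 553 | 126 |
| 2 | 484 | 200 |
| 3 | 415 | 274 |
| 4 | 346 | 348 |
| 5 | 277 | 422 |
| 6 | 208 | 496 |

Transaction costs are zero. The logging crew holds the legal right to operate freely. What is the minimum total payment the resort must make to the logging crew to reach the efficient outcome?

$831

Left alone the logging crew would choose level 6 (marginal profit stays positive).
Efficient level: k* = 3 (marginal profit ≥ marginal view damage through 3).
The resort must at least cover the logging crew's forgone profit from cutting 6→3: 346 + 277 + 208 = 831.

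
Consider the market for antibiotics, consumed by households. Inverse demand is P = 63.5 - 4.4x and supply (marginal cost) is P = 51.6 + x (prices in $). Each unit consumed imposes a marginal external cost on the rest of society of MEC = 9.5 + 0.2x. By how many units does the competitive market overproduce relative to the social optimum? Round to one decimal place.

Market equilibrium (private): 51.6 + x = 63.5 - 4.4x → x_m = 2.2037.
Social marginal benefit = demand − MEC = 54.0 - 4.6x.
Set SMB = MC: 54.0 - 4.6x = 51.6 + x → x* = 0.4286.
Gap = |2.2037 − 0.4286| = 1.7751.

1.8 units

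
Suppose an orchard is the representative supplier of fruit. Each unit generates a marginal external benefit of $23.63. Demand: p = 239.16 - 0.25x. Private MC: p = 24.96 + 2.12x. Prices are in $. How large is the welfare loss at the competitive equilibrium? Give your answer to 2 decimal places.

Market equilibrium (private): 24.96 + 2.12x = 239.16 - 0.25x → x_m = 90.3797.
Social marginal cost = private MC − MEB = 1.33 + 2.12x.
Set SMC = demand: 1.33 + 2.12x = 239.16 - 0.25x → x* = 100.3502.
The loss is the area between SMC and demand from x* to x_m; with linear curves that's a triangle of height MEB(x_m).
DWL = ½ × 9.9705 × 23.6300 = 117.8015.

DWL = $117.80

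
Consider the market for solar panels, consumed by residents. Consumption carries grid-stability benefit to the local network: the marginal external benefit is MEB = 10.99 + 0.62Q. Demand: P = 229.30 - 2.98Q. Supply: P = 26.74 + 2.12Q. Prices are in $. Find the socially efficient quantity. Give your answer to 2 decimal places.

Q* = 47.67

Social marginal benefit = demand + MEB = 240.29 - 2.36Q.
Set SMB = MC: 240.29 - 2.36Q = 26.74 + 2.12Q → Q* = 47.6674.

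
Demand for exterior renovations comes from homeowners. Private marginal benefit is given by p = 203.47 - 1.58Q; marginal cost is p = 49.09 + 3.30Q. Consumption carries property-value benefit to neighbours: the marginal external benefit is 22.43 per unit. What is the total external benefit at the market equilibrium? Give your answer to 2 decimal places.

Market equilibrium (private): 49.09 + 3.30Q = 203.47 - 1.58Q → Q_m = 31.6352.
Total external benefit = MEB × Q_m = 22.43 × 31.6352 = 709.5775.

709.58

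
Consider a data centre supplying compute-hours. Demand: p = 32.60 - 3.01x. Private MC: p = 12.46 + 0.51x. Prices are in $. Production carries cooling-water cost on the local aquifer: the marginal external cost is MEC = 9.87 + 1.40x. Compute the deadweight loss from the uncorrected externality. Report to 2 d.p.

Market equilibrium (private): 12.46 + 0.51x = 32.60 - 3.01x → x_m = 5.7216.
Social marginal cost = private MC + MEC = 22.33 + 1.91x.
Set SMC = demand: 22.33 + 1.91x = 32.60 - 3.01x → x* = 2.0874.
The loss is the area between SMC and demand from x* to x_m; with linear curves that's a triangle of height MEC(x_m).
DWL = ½ × 3.6342 × 17.8802 = 32.4901.

DWL = $32.49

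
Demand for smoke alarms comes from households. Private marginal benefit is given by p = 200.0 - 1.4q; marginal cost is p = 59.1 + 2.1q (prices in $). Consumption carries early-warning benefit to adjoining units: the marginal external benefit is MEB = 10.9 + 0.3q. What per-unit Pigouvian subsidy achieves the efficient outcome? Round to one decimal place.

subsidy = $25.1 per unit

Social marginal benefit = demand + MEB = 210.9 - 1.1q.
Set SMB = MC: 210.9 - 1.1q = 59.1 + 2.1q → q* = 47.4375.
The Pigouvian subsidy equals MEB at q*: 10.9 + 0.3×47.4375 = 25.1313.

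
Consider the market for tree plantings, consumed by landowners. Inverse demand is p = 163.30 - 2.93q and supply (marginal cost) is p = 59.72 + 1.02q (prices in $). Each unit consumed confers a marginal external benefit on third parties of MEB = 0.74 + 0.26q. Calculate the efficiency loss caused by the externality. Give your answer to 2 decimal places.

Market equilibrium (private): 59.72 + 1.02q = 163.30 - 2.93q → q_m = 26.2228.
Social marginal benefit = demand + MEB = 164.04 - 2.67q.
Set SMB = MC: 164.04 - 2.67q = 59.72 + 1.02q → q* = 28.2710.
Between q* and q_m the wedge SMB − MC runs linearly from 0 to MEB(q_m), so the loss is a triangle.
DWL = ½ × 2.0482 × 7.5579 = 7.7400.

DWL = $7.74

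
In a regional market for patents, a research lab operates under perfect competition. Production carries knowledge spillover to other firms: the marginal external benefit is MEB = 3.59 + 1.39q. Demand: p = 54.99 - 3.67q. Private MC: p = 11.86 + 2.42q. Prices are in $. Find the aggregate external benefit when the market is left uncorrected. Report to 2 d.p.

$60.28

Market equilibrium (private): 11.86 + 2.42q = 54.99 - 3.67q → q_m = 7.0821.
Total external benefit = ∫₀^{q_m} (3.59 + 1.39q) dq = 3.59×7.0821 + ½×1.39×7.0821² = 60.2833.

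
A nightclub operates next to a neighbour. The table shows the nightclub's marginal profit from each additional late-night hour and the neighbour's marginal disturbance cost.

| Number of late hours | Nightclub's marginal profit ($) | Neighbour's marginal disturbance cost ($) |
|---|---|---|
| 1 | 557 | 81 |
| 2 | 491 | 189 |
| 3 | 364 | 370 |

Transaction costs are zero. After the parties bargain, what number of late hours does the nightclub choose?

2

Bargaining reaches the level where marginal profit last exceeds marginal disturbance cost.
That holds through level 2 (491 ≥ 189) but not at 3 (364 < 370).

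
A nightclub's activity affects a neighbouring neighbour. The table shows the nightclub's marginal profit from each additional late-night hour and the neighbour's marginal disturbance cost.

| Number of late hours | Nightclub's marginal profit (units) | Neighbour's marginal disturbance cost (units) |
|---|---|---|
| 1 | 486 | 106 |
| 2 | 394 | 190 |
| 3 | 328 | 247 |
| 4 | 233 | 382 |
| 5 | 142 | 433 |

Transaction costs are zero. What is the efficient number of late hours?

Bargaining reaches the level where marginal profit last exceeds marginal disturbance cost.
That holds through level 3 (328 ≥ 247) but not at 4 (233 < 382).

3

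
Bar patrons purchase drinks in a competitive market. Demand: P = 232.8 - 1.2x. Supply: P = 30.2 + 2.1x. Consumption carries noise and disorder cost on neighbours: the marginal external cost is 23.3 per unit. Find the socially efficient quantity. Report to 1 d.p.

Social marginal benefit = demand − MEC = 209.5 - 1.2x.
Set SMB = MC: 209.5 - 1.2x = 30.2 + 2.1x → x* = 54.3333.

x* = 54.3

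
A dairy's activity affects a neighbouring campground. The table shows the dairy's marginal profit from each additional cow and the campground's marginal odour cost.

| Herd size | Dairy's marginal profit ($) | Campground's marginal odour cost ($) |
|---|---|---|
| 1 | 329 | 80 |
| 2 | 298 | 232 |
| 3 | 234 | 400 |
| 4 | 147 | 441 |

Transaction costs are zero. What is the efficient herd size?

2

Bargaining reaches the level where marginal profit last exceeds marginal odour cost.
That holds through level 2 (298 ≥ 232) but not at 3 (234 < 400).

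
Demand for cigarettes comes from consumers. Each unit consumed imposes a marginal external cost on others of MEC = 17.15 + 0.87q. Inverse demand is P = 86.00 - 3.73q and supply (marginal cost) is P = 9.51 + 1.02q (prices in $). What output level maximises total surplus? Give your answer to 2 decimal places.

Social marginal benefit = demand − MEC = 68.85 - 4.60q.
Set SMB = MC: 68.85 - 4.60q = 9.51 + 1.02q → q* = 10.5587.

q* = 10.56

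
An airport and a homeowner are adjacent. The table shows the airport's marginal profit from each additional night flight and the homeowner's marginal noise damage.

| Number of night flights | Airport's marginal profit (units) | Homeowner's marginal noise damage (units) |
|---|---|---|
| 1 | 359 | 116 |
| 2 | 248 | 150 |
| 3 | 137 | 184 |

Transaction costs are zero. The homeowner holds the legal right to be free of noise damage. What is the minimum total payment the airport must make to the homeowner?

Efficient level: marginal profit ≥ marginal noise damage through level 2, so k* = 2.
With the homeowner holding the right, the airport must at least compensate total damage at k*: 116 + 150 = 266.

266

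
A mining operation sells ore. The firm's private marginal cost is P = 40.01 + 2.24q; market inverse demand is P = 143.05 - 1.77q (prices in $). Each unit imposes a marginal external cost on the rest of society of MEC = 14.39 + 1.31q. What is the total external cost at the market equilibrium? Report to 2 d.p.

$802.24

Market equilibrium (private): 40.01 + 2.24q = 143.05 - 1.77q → q_m = 25.6958.
Total external cost = ∫₀^{q_m} (14.39 + 1.31q) dq = 14.39×25.6958 + ½×1.31×25.6958² = 802.2421.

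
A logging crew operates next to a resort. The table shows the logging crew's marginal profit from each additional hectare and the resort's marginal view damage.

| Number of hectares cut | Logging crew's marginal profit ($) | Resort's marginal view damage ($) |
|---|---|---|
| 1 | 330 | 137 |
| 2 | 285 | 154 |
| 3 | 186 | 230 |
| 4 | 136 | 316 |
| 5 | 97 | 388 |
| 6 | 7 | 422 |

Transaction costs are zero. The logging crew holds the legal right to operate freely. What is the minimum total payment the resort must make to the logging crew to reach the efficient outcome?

$426

Left alone the logging crew would choose level 6 (marginal profit stays positive).
Efficient level: k* = 2 (marginal profit ≥ marginal view damage through 2).
The resort must at least cover the logging crew's forgone profit from cutting 6→2: 186 + 136 + 97 + 7 = 426.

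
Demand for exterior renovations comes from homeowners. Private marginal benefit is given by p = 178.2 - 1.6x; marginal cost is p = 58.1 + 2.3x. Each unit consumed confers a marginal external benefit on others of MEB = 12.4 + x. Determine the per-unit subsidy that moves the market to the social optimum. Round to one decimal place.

Social marginal benefit = demand + MEB = 190.6 - 0.6x.
Set SMB = MC: 190.6 - 0.6x = 58.1 + 2.3x → x* = 45.6897.
The Pigouvian subsidy equals MEB at x*: 12.4 + 1.0×45.6897 = 58.0897.

subsidy = 58.1 per unit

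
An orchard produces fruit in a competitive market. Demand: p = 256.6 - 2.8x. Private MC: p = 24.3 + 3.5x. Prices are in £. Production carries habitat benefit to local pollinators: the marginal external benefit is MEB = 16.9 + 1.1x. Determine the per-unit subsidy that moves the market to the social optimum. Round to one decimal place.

Social marginal cost = private MC − MEB = 7.4 + 2.4x.
Set SMC = demand: 7.4 + 2.4x = 256.6 - 2.8x → x* = 47.9231.
The Pigouvian subsidy equals MEB at x*: 16.9 + 1.1×47.9231 = 69.6154.

subsidy = £69.6 per unit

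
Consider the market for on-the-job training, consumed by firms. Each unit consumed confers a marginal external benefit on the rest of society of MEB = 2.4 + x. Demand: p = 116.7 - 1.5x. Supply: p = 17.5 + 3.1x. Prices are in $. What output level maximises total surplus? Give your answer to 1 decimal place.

Social marginal benefit = demand + MEB = 119.1 - 0.5x.
Set SMB = MC: 119.1 - 0.5x = 17.5 + 3.1x → x* = 28.2222.

x* = 28.2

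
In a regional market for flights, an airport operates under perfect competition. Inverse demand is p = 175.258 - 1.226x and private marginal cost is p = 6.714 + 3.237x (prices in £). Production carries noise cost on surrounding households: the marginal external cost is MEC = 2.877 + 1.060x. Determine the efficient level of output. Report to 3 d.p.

Social marginal cost = private MC + MEC = 9.591 + 4.297x.
Set SMC = demand: 9.591 + 4.297x = 175.258 - 1.226x → x* = 29.9958.

x* = 29.996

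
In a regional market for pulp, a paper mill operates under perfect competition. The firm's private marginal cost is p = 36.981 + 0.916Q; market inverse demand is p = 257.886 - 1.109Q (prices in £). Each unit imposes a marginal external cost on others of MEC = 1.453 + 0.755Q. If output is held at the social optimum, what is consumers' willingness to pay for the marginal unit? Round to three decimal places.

P = £170.342

Social marginal cost = private MC + MEC = 38.434 + 1.671Q.
Set SMC = demand: 38.434 + 1.671Q = 257.886 - 1.109Q → Q* = 78.9396.
Consumer price on the demand curve at Q*: 257.886 − 1.109×78.9396 = 170.3420.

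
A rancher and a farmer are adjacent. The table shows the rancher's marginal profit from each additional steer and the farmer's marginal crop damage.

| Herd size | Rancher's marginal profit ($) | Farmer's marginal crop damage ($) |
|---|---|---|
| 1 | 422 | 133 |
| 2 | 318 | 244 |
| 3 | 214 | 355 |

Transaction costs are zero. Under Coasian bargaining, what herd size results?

Bargaining reaches the level where marginal profit last exceeds marginal crop damage.
That holds through level 2 (318 ≥ 244) but not at 3 (214 < 355).

2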